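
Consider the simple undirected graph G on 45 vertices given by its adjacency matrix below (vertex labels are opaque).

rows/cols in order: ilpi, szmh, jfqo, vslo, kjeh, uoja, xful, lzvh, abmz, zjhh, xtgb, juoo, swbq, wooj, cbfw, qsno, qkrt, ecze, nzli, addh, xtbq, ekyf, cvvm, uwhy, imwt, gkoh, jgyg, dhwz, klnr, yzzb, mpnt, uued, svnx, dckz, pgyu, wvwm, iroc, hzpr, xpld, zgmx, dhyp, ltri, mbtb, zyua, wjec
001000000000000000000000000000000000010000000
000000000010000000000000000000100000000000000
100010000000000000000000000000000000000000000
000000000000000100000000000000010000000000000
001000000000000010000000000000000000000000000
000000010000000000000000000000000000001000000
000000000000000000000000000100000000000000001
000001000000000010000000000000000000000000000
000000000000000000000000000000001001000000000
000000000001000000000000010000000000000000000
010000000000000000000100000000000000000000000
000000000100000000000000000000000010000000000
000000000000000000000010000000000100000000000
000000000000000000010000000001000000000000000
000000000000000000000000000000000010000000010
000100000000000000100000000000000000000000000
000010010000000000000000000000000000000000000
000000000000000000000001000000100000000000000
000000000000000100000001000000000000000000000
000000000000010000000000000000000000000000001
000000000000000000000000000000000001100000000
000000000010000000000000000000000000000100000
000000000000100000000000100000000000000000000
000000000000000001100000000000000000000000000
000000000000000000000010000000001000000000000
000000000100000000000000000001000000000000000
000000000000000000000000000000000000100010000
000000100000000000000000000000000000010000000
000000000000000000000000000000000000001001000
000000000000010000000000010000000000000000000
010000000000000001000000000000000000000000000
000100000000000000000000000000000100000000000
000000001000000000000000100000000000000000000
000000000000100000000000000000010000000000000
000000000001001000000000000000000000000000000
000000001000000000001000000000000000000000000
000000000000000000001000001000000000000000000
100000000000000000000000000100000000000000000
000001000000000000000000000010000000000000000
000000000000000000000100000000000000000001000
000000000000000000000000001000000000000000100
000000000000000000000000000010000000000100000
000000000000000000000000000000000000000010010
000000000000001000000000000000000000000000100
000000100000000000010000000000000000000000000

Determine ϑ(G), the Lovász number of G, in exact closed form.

Vertex addh has 2 neighbors: wooj, wjec.
deg(jfqo) = 2; N(jfqo) = {ilpi, kjeh}.
N(zgmx) = {ekyf, ltri}, |N(zgmx)| = 2.
N(xful) = {dhwz, wjec}, |N(xful)| = 2.
45-vertex 2-regular graph: the odd cycle C_{45}.
Distinct eigenvalues (to 3 d.p.): [2.0, 1.981, 1.923, 1.827, 1.696, 1.532, 1.338, 1.118, 0.877, 0.618, 0.347, 0.07, -0.209, -0.484, -0.749, -1.0, -1.231, -1.439, -1.618, -1.766, -1.879, -1.956, -1.995].
ϑ = −N·λ_min/(λ_max−λ_min) = −45·(-2*cos(pi/45))/(2−(-2*cos(pi/45))) = 45*cos(pi/45)/(cos(pi/45) + 1).
≈ 22.47256215 (to 8 d.p.).
Check 22 ≤ 45*cos(pi/45)/(cos(pi/45) + 1) ≤ 23: both strict.

45*cos(pi/45)/(cos(pi/45) + 1)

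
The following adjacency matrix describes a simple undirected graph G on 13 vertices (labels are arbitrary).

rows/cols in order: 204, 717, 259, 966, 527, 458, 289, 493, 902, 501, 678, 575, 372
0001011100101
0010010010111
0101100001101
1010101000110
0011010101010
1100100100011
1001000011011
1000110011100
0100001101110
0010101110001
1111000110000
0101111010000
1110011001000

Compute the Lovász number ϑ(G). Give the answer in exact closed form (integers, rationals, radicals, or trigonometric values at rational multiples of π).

deg(458) = 6; N(458) = {204, 717, 527, 493, 575, 372}.
Vertex 527 has 6 neighbors: 259, 966, 458, 493, 501, 575.
Vertex 678 has 6 neighbors: 204, 717, 259, 966, 493, 902.
Vertex 259 has 6 neighbors: 717, 966, 527, 501, 678, 372.
G on 13 vertices is 6-regular; strongly regular (13,6,2,3).
A has 3 distinct eigenvalues ≈ [6.0, 1.3028, -2.3028].
Lovász (edge-transitive): ϑ = −13·(-sqrt(13)/2 - 1/2)/((6)−(-sqrt(13)/2 - 1/2)) = sqrt(13).
ϑ(G) ≈ 3.6056.

sqrt(13)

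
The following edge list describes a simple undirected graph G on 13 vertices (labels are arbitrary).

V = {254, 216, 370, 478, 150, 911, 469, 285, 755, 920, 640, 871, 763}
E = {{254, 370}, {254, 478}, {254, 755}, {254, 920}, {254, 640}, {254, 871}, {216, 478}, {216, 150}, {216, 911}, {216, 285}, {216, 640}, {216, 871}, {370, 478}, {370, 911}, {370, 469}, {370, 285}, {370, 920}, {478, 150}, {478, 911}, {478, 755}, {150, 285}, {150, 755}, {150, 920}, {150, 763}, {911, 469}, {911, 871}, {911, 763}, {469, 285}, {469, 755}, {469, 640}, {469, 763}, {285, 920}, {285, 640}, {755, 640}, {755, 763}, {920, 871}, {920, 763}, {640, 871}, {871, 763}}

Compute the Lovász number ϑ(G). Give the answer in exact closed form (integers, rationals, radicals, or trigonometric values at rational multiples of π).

sqrt(13)

deg(920) = 6; N(920) = {254, 370, 150, 285, 871, 763}.
N(370) = {254, 478, 911, 469, 285, 920}, |N(370)| = 6.
deg(871) = 6; N(871) = {254, 216, 911, 920, 640, 763}.
N(285) = {216, 370, 150, 469, 920, 640}, |N(285)| = 6.
Regular of degree 6 on 13 vertices: SR(13,6,2,3) — a Paley graph.
spec(A) ≈ [6.0, 1.303, -2.303] (distinct, 3 d.p.).
ϑ = −N·λ_min/(λ_max−λ_min) = −13·(-sqrt(13)/2 - 1/2)/(6−(-sqrt(13)/2 - 1/2)) = sqrt(13).
ϑ(G) ≈ 3.6055513.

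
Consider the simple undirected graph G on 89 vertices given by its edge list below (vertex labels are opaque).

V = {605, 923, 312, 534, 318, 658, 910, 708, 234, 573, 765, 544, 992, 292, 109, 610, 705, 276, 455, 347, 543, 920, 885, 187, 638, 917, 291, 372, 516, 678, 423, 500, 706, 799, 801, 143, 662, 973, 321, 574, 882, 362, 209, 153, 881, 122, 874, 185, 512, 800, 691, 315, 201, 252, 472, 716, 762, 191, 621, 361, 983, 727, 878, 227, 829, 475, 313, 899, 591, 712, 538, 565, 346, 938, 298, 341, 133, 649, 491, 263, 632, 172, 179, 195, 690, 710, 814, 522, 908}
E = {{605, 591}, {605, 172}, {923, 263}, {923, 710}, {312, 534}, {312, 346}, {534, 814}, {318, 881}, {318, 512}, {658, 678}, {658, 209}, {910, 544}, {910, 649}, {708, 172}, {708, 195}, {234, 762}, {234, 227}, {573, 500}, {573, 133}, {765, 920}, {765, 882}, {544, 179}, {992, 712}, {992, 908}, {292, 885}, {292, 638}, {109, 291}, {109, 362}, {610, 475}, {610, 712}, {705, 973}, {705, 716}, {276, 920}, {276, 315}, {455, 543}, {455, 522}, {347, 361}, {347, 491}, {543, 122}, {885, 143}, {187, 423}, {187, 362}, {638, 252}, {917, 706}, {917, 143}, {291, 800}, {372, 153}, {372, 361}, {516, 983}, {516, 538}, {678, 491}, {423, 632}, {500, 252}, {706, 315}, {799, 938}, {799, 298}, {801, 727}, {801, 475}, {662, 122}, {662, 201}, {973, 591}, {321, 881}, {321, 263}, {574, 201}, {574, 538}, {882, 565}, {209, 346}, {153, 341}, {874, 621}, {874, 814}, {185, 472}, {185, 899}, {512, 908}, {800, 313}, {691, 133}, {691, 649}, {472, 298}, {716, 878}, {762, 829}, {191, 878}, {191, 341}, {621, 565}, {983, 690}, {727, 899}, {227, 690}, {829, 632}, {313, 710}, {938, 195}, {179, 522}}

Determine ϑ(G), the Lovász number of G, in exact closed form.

89*cos(pi/89)/(cos(pi/89) + 1)

Vertex 923 has 2 neighbors: 263, 710.
Vertex 475 has 2 neighbors: 610, 801.
deg(372) = 2; N(372) = {153, 361}.
N(574) = {201, 538}, |N(574)| = 2.
deg(v) = 2 for all v (|V|=89); connected 2-regular on 89 ⇒ C_{89}.
spec(A) ≈ [2.0, 1.995018, 1.980097, 1.955311, 1.920784, 1.876688, 1.823242, 1.760713, 1.689412, 1.609694, 1.521958, 1.426638, 1.324212, 1.215188, 1.10011, 0.979551, 0.854113, 0.724419, 0.591116, 0.454869, 0.316355, 0.176265, 0.035297, -0.105847, -0.246463, -0.385852, -0.523319, -0.658178, -0.789758, -0.917404, -1.040479, -1.158371, -1.270491, -1.376282, -1.475217, -1.566802, -1.650581, -1.726138, -1.793094, -1.851118, -1.89992, -1.939256, -1.968931, -1.988796, -1.998754] (distinct, 6 d.p.).
Lovász (edge-transitive): ϑ = −89·(-2*cos(pi/89))/((2)−(-2*cos(pi/89))) = 89*cos(pi/89)/(cos(pi/89) + 1).
= 44.48613532… (decimal).
Check 44 ≤ 89*cos(pi/89)/(cos(pi/89) + 1) ≤ 45: both strict.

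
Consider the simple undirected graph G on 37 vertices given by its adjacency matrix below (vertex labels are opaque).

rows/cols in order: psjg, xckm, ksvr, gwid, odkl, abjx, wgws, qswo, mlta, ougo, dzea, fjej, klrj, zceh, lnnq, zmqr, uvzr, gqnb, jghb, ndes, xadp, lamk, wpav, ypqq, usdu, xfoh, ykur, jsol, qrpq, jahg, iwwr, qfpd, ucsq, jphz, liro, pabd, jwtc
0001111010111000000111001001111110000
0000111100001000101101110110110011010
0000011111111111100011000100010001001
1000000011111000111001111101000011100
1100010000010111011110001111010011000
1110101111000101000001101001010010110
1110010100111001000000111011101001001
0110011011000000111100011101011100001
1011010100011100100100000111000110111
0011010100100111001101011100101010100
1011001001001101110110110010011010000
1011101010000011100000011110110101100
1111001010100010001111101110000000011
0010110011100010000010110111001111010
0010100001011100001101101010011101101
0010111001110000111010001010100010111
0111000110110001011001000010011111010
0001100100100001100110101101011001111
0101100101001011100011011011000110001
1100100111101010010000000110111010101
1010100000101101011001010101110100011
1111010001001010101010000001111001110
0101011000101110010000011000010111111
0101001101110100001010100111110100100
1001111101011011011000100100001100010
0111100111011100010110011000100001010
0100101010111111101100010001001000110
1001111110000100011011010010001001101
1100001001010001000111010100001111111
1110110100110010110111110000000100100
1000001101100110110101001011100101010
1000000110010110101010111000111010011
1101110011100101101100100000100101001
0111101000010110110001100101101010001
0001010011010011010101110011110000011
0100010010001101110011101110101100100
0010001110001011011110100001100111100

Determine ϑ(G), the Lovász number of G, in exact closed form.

deg(fjej) = 18; N(fjej) = {psjg, ksvr, gwid, odkl, wgws, mlta, lnnq, zmqr, uvzr, ypqq, usdu, xfoh, ykur, qrpq, jahg, qfpd, jphz, liro}.
Vertex xfoh has 18 neighbors: xckm, ksvr, gwid, odkl, qswo, mlta, ougo, fjej, klrj, zceh, gqnb, ndes, xadp, ypqq, usdu, qrpq, jphz, pabd.
deg(pabd) = 18; N(pabd) = {xckm, abjx, mlta, klrj, zceh, zmqr, uvzr, gqnb, xadp, lamk, wpav, usdu, xfoh, ykur, qrpq, iwwr, qfpd, liro}.
N(jwtc) = {ksvr, wgws, qswo, mlta, klrj, lnnq, zmqr, gqnb, jghb, ndes, xadp, wpav, jsol, qrpq, qfpd, ucsq, jphz, liro}, |N(jwtc)| = 18.
Every vertex has degree 18 (N=37); strongly regular (37,18,8,9).
The 3 distinct eigenvalues: [18.0, 2.541381, -3.541381].
λ_max=18, λ_min=-sqrt(37)/2 - 1/2; ϑ = −37·λ_min/(λ_max−λ_min) = sqrt(37).
Numerically 6.0828.

sqrt(37)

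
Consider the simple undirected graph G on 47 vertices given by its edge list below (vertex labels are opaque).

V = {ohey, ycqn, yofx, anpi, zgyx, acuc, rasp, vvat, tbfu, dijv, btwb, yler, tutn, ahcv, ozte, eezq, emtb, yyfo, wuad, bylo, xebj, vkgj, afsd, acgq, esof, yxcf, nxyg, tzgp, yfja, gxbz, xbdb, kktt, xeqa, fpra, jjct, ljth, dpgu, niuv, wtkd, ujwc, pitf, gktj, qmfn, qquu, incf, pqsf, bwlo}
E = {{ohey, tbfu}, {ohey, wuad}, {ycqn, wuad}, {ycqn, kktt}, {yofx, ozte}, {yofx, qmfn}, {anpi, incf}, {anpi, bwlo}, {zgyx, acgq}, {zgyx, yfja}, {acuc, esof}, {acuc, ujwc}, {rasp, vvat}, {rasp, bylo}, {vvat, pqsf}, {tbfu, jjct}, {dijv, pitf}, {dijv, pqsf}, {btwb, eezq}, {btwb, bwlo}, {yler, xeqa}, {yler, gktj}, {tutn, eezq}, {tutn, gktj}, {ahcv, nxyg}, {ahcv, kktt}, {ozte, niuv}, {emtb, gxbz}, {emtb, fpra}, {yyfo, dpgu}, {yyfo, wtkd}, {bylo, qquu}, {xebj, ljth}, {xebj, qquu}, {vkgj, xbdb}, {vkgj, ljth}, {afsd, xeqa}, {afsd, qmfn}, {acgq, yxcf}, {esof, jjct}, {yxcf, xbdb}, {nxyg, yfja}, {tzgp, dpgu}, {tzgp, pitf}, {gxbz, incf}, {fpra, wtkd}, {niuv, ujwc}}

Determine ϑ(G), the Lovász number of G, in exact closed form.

47*cos(pi/47)/(cos(pi/47) + 1)

Vertex qquu has 2 neighbors: bylo, xebj.
deg(xeqa) = 2; N(xeqa) = {yler, afsd}.
deg(pqsf) = 2; N(pqsf) = {vvat, dijv}.
deg(xebj) = 2; N(xebj) = {ljth, qquu}.
2-regular, N=47; the odd cycle C_{47}.
The 24 distinct eigenvalues: [2.0, 1.9822, 1.9289, 1.8413, 1.7208, 1.5696, 1.3904, 1.1864, 0.9612, 0.7188, 0.4636, 0.2002, -0.0668, -0.3327, -0.5926, -0.8419, -1.0762, -1.2913, -1.4833, -1.6489, -1.785, -1.8893, -1.9599, -1.9955].
−47·(-2*cos(pi/47)) / ((2)−(-2*cos(pi/47))) = 47*cos(pi/47)/(cos(pi/47) + 1) = ϑ(G).
= 23.473731… (decimal).
23 ≤ 47*cos(pi/47)/(cos(pi/47) + 1) ≤ 24: both strict.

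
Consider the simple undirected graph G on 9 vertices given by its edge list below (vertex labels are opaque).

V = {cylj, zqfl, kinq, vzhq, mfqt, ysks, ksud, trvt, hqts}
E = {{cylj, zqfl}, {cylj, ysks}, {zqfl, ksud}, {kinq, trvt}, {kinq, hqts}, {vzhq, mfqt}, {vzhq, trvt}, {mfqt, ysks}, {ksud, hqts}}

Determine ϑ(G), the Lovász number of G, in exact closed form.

9*cos(pi/9)/(cos(pi/9) + 1)

deg(kinq) = 2; N(kinq) = {trvt, hqts}.
N(ysks) = {cylj, mfqt}, |N(ysks)| = 2.
Vertex zqfl has 2 neighbors: cylj, ksud.
deg(ksud) = 2; N(ksud) = {zqfl, hqts}.
Every vertex has degree 2 (N=9); the odd cycle C_{9}.
The 5 distinct eigenvalues: [2.0, 1.53209, 0.3473, -1.0, -1.87939].
ϑ = −N·λ_min/(λ_max−λ_min) = −9·(-2*cos(pi/9))/(2−(-2*cos(pi/9))) = 9*cos(pi/9)/(cos(pi/9) + 1).
Numerically 4.360089581.
4 ≤ 9*cos(pi/9)/(cos(pi/9) + 1) ≤ 5: both strict.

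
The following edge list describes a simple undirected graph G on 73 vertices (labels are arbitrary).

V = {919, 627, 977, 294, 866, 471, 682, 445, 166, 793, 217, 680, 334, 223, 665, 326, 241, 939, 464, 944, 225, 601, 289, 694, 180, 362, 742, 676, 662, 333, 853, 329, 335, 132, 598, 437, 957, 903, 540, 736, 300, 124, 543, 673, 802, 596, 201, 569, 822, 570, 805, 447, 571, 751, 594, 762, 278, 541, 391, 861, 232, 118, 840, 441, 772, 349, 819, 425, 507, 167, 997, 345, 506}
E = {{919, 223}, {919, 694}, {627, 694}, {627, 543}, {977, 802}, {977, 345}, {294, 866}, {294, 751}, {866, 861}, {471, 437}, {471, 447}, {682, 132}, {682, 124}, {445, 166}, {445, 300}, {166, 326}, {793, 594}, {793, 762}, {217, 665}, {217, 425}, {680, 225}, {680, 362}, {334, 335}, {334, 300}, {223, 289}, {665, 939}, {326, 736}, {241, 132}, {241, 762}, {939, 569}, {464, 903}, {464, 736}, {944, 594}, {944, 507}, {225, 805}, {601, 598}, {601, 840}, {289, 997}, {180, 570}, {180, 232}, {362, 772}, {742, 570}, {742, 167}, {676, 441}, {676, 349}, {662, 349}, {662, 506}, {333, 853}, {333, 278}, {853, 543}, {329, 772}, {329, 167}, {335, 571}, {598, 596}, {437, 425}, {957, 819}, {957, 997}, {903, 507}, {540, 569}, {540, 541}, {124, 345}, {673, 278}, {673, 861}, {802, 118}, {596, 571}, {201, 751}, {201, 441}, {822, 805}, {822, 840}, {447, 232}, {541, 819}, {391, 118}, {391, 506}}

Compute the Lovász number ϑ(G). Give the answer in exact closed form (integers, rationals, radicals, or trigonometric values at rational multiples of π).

N(822) = {805, 840}, |N(822)| = 2.
deg(124) = 2; N(124) = {682, 345}.
deg(997) = 2; N(997) = {289, 957}.
Vertex 601 has 2 neighbors: 598, 840.
73-vertex 2-regular graph: this is C_{73}, the 73-cycle.
spec(A) ≈ [2.0, 1.993, 1.97, 1.934, 1.883, 1.818, 1.739, 1.648, 1.544, 1.429, 1.304, 1.169, 1.025, 0.873, 0.715, 0.552, 0.385, 0.215, 0.043, -0.129, -0.3, -0.469, -0.634, -0.795, -0.95, -1.098, -1.237, -1.368, -1.488, -1.598, -1.695, -1.78, -1.852, -1.91, -1.954, -1.983, -1.998] (distinct, 3 d.p.).
With N=73: ϑ(G) = 73·(-(-1)*2*cos(pi/73))/(2−(-2*cos(pi/73))) = 73*cos(pi/73)/(cos(pi/73) + 1).
Numerically 36.4830948.
α=36, χ(Ḡ)=37; ϑ=73*cos(pi/73)/(cos(pi/73) + 1) lies between (both strict).

73*cos(pi/73)/(cos(pi/73) + 1)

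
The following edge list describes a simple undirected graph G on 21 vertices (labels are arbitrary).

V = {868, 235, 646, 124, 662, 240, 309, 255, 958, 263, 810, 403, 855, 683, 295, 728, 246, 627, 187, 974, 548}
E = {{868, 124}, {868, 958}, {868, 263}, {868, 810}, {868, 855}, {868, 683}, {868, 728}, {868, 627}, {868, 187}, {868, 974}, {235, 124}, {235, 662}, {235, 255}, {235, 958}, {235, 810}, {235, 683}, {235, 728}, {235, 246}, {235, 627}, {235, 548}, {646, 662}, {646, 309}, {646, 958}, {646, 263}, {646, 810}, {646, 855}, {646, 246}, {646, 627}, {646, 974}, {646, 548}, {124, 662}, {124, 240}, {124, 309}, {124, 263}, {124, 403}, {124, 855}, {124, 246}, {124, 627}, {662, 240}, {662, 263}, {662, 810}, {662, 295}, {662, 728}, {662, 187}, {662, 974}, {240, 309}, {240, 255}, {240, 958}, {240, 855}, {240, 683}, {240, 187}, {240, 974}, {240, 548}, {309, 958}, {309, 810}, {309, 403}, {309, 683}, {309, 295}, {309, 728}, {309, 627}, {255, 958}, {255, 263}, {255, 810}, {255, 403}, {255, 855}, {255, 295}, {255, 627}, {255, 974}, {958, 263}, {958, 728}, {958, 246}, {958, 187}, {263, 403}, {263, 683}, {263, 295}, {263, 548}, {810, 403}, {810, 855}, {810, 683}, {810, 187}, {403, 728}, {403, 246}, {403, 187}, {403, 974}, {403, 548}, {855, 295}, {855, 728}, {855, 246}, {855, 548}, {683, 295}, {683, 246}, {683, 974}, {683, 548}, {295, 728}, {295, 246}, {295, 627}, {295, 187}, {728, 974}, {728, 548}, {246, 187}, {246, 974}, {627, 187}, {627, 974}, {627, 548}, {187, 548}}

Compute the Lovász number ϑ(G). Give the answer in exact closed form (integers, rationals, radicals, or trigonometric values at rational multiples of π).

6

deg(240) = 10; N(240) = {124, 662, 309, 255, 958, 855, 683, 187, 974, 548}.
N(868) = {124, 958, 263, 810, 855, 683, 728, 627, 187, 974}, |N(868)| = 10.
deg(958) = 10; N(958) = {868, 235, 646, 240, 309, 255, 263, 728, 246, 187}.
deg(263) = 10; N(263) = {868, 646, 124, 662, 255, 958, 403, 683, 295, 548}.
10-regular, N=21; Kneser K(7,2) on C(7,2)=21 vertices.
Distinct eigenvalues (to 5 d.p.): [10.0, 1.0, -4.0].
Lovász (edge-transitive): ϑ = −21·(-4)/((10)−(-4)) = 6.
ϑ(G) ≈ 6.0000.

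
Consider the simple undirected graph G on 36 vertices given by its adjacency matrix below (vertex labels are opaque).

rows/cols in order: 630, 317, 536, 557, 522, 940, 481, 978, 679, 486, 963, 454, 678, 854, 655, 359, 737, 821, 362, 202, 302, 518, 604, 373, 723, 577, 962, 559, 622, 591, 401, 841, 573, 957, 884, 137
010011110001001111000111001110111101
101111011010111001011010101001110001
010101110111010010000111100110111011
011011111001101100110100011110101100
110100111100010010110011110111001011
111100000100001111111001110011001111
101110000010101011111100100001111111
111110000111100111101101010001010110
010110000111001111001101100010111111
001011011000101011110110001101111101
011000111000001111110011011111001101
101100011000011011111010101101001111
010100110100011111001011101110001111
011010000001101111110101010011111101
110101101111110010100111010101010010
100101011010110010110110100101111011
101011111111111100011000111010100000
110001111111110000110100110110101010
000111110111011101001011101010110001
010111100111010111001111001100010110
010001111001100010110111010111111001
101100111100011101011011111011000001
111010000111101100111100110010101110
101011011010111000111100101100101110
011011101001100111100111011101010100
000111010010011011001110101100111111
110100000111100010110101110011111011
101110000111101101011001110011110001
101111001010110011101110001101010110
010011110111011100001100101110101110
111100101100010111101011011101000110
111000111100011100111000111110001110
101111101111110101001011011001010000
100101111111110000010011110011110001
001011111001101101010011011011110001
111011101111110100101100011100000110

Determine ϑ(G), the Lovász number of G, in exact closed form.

8

deg(678) = 21; N(678) = {317, 557, 481, 978, 486, 854, 655, 359, 737, 821, 302, 604, 373, 723, 962, 559, 622, 573, 957, 884, 137}.
Vertex 821 has 21 neighbors: 630, 317, 940, 481, 978, 679, 486, 963, 454, 678, 854, 362, 202, 518, 723, 577, 559, 622, 401, 573, 884.
Vertex 679 has 21 neighbors: 317, 557, 522, 486, 963, 454, 655, 359, 737, 821, 302, 518, 373, 723, 622, 401, 841, 573, 957, 884, 137.
Vertex 573 has 21 neighbors: 630, 536, 557, 522, 940, 481, 679, 486, 963, 454, 678, 854, 359, 821, 302, 604, 373, 577, 962, 591, 841.
G on 36 vertices is 21-regular; this is K(9,2), the Kneser graph.
Distinct eigenvalues (to 3 d.p.): [21.0, 1.0, -6.0].
Lovász (edge-transitive): ϑ = −36·(-6)/((21)−(-6)) = 8.
Numerically 8.000000.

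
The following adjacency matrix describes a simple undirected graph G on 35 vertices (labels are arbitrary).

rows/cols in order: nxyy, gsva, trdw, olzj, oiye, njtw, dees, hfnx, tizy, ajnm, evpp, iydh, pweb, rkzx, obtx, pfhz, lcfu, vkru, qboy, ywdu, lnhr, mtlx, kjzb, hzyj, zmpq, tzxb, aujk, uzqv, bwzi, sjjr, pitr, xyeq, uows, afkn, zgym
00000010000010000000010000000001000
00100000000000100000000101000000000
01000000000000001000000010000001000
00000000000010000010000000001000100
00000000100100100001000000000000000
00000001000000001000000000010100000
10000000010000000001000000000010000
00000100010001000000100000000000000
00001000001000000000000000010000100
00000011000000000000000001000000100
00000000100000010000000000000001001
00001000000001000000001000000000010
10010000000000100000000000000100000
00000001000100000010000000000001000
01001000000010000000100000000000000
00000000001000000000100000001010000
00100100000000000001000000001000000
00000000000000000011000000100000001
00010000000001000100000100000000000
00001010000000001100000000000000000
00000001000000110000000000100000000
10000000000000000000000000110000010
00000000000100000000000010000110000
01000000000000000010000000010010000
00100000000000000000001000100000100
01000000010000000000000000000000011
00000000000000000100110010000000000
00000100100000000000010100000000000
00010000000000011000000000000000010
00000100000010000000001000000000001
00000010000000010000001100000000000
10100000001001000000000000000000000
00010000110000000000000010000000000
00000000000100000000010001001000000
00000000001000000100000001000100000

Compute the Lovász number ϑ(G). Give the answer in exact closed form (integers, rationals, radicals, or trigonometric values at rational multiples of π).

N(tzxb) = {gsva, ajnm, afkn, zgym}, |N(tzxb)| = 4.
N(evpp) = {tizy, pfhz, xyeq, zgym}, |N(evpp)| = 4.
deg(tizy) = 4; N(tizy) = {oiye, evpp, uzqv, uows}.
N(mtlx) = {nxyy, aujk, uzqv, afkn}, |N(mtlx)| = 4.
4-regular, N=35; Kneser-type, 3-subsets of [7].
A has 4 distinct eigenvalues ≈ [4.0, 2.0, -1.0, -3.0].
Lovász (edge-transitive): ϑ = −35·(-3)/((4)−(-3)) = 15.
Numerically 15.00000.

15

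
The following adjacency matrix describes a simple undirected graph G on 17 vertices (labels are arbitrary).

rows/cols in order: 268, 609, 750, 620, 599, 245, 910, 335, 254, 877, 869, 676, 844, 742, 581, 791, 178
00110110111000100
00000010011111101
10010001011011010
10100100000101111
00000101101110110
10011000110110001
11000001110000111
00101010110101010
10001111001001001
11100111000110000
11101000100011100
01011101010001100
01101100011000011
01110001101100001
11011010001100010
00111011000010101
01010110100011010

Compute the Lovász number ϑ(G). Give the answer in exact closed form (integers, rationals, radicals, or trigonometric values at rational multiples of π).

deg(750) = 8; N(750) = {268, 620, 335, 877, 869, 844, 742, 791}.
Vertex 178 has 8 neighbors: 609, 620, 245, 910, 254, 844, 742, 791.
N(254) = {268, 599, 245, 910, 335, 869, 742, 178}, |N(254)| = 8.
deg(676) = 8; N(676) = {609, 620, 599, 245, 335, 877, 742, 581}.
Every vertex has degree 8 (N=17); Paley(17): SR with (k,λ,μ)=(8,3,4).
spec(A) ≈ [8.0, 1.562, -2.562] (distinct, 3 d.p.).
Lovász (edge-transitive): ϑ = −17·(-sqrt(17)/2 - 1/2)/((8)−(-sqrt(17)/2 - 1/2)) = sqrt(17).
Numerically 4.123106.

sqrt(17)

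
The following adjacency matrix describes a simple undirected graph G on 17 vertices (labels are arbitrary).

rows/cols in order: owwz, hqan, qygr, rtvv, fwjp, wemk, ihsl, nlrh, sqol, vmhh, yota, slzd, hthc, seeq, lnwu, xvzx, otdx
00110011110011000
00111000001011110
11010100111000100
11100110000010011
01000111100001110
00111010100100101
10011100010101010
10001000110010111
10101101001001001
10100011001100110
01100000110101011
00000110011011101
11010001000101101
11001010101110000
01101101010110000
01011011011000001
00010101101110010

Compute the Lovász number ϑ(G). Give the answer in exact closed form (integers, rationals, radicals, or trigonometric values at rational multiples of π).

sqrt(17)

deg(xvzx) = 8; N(xvzx) = {hqan, rtvv, fwjp, ihsl, nlrh, vmhh, yota, otdx}.
N(hqan) = {qygr, rtvv, fwjp, yota, hthc, seeq, lnwu, xvzx}, |N(hqan)| = 8.
N(slzd) = {wemk, ihsl, vmhh, yota, hthc, seeq, lnwu, otdx}, |N(slzd)| = 8.
deg(nlrh) = 8; N(nlrh) = {owwz, fwjp, sqol, vmhh, hthc, lnwu, xvzx, otdx}.
G on 17 vertices is 8-regular; strongly regular (17,8,3,4).
The 3 distinct eigenvalues: [8.0, 1.562, -2.562].
λ_max=8, λ_min=-sqrt(17)/2 - 1/2; ϑ = −17·λ_min/(λ_max−λ_min) = sqrt(17).
= 4.1231056… (decimal).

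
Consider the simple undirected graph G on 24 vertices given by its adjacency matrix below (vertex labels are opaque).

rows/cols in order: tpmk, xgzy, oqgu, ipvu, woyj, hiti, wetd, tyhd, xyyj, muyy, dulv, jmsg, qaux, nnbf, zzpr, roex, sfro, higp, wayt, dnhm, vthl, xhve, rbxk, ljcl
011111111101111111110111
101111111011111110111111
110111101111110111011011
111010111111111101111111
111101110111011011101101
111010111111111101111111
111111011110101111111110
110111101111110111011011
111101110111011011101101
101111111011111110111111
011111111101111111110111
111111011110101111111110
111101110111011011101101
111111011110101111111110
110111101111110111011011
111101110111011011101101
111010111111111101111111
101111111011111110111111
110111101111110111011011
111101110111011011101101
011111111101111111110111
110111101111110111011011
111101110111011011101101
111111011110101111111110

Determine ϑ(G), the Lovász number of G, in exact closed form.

Vertex wetd has 20 neighbors: tpmk, xgzy, oqgu, ipvu, woyj, hiti, tyhd, xyyj, muyy, dulv, qaux, zzpr, roex, sfro, higp, wayt, dnhm, vthl, xhve, rbxk.
deg(zzpr) = 19; N(zzpr) = {tpmk, xgzy, ipvu, woyj, hiti, wetd, xyyj, muyy, dulv, jmsg, qaux, nnbf, roex, sfro, higp, dnhm, vthl, rbxk, ljcl}.
N(nnbf) = {tpmk, xgzy, oqgu, ipvu, woyj, hiti, tyhd, xyyj, muyy, dulv, qaux, zzpr, roex, sfro, higp, wayt, dnhm, vthl, xhve, rbxk}, |N(nnbf)| = 20.
Vertex hiti has 21 neighbors: tpmk, xgzy, oqgu, woyj, wetd, tyhd, xyyj, muyy, dulv, jmsg, qaux, nnbf, zzpr, roex, higp, wayt, dnhm, vthl, xhve, rbxk, ljcl.
Complete multipartite on [6, 5, 4, 3, 3, 3]: sandwich collapses at ϑ=6.
≈ 6.000000 (to 6 d.p.).
Lovász sandwich 6 ≤ 6 ≤ 6: collapsed.

6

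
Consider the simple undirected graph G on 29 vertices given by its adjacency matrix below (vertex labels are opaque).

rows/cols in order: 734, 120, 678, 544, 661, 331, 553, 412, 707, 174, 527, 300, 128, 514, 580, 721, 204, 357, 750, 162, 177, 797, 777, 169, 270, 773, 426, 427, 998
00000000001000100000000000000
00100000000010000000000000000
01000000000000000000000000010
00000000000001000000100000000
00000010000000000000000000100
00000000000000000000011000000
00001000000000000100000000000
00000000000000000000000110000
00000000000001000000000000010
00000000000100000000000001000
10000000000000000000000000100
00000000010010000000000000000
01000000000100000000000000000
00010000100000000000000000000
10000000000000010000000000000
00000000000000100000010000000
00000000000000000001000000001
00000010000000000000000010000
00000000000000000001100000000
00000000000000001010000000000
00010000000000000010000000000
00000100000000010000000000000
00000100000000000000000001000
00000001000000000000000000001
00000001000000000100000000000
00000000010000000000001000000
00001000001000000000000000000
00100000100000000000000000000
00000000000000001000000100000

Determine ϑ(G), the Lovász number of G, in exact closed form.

Vertex 777 has 2 neighbors: 331, 773.
N(514) = {544, 707}, |N(514)| = 2.
Vertex 169 has 2 neighbors: 412, 998.
Vertex 426 has 2 neighbors: 661, 527.
Regular of degree 2 on 29 vertices: the odd cycle C_{29}.
spec(A) ≈ [2.0, 1.9532, 1.8152, 1.5922, 1.2948, 0.9368, 0.5351, 0.1083, -0.3236, -0.7403, -1.1224, -1.452, -1.7137, -1.8953, -1.9883] (distinct, 4 d.p.).
−29·(-2*cos(pi/29)) / ((2)−(-2*cos(pi/29))) = 29*cos(pi/29)/(cos(pi/29) + 1) = ϑ(G).
Numerically 14.45737526.
α=14, χ(Ḡ)=15; ϑ=29*cos(pi/29)/(cos(pi/29) + 1) lies between (both strict).

29*cos(pi/29)/(cos(pi/29) + 1)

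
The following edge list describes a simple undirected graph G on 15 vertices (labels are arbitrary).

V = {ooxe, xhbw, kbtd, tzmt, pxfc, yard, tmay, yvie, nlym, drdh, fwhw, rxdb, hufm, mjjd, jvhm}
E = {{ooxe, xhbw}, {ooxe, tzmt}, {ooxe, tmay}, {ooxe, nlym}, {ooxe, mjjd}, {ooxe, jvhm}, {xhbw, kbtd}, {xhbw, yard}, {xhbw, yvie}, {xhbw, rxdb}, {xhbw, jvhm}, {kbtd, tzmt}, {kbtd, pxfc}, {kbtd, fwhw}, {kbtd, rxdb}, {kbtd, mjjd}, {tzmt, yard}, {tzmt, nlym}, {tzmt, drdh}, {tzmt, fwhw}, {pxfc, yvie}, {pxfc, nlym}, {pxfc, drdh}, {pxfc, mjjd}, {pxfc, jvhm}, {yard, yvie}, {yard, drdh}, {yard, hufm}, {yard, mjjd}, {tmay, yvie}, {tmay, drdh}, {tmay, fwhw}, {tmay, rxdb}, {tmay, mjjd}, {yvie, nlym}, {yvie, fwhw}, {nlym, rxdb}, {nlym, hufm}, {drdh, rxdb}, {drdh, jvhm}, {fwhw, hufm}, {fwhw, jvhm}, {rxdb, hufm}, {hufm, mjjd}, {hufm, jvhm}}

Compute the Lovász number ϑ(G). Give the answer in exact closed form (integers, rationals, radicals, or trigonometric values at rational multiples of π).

Vertex mjjd has 6 neighbors: ooxe, kbtd, pxfc, yard, tmay, hufm.
N(tmay) = {ooxe, yvie, drdh, fwhw, rxdb, mjjd}, |N(tmay)| = 6.
N(yard) = {xhbw, tzmt, yvie, drdh, hufm, mjjd}, |N(yard)| = 6.
Vertex drdh has 6 neighbors: tzmt, pxfc, yard, tmay, rxdb, jvhm.
Every vertex has degree 6 (N=15); Kneser K(6,2) on C(6,2)=15 vertices.
spec(A) ≈ [6.0, 1.0, -3.0] (distinct, 3 d.p.).
λ_max=6, λ_min=-3; ϑ = −15·λ_min/(λ_max−λ_min) = 5.
ϑ(G) ≈ 5.00000.

5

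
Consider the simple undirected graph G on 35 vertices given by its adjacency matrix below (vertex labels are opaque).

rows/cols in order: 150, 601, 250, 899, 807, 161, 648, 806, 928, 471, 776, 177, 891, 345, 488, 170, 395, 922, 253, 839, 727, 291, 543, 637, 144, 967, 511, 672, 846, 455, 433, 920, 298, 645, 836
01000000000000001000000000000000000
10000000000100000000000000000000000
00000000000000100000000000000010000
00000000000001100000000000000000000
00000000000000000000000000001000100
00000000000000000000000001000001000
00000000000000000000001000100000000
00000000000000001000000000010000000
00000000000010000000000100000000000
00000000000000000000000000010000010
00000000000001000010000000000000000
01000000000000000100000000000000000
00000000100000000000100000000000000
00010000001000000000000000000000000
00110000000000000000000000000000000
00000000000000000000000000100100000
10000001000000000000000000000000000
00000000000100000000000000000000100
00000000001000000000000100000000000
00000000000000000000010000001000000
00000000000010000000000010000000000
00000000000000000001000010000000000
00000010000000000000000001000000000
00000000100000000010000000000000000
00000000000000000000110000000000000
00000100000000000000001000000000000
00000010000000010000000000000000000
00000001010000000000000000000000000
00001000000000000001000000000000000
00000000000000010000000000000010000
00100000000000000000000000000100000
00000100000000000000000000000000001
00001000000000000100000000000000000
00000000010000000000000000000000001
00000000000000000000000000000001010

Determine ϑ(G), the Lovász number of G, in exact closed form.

35*cos(pi/35)/(cos(pi/35) + 1)

N(298) = {807, 922}, |N(298)| = 2.
Vertex 150 has 2 neighbors: 601, 395.
deg(177) = 2; N(177) = {601, 922}.
deg(455) = 2; N(455) = {170, 433}.
G on 35 vertices is 2-regular; the odd cycle C_{35}.
Distinct eigenvalues (to 4 d.p.): [2.0, 1.9679, 1.8725, 1.7169, 1.5061, 1.247, 0.9477, 0.618, 0.2685, -0.0897, -0.445, -0.7861, -1.1018, -1.3821, -1.618, -1.8019, -1.9279, -1.9919].
With N=35: ϑ(G) = 35·(-(-1)*2*cos(pi/35))/(2−(-2*cos(pi/35))) = 35*cos(pi/35)/(cos(pi/35) + 1).
ϑ(G) ≈ 17.4647040.
α=17, χ(Ḡ)=18; ϑ=35*cos(pi/35)/(cos(pi/35) + 1) lies between (both strict).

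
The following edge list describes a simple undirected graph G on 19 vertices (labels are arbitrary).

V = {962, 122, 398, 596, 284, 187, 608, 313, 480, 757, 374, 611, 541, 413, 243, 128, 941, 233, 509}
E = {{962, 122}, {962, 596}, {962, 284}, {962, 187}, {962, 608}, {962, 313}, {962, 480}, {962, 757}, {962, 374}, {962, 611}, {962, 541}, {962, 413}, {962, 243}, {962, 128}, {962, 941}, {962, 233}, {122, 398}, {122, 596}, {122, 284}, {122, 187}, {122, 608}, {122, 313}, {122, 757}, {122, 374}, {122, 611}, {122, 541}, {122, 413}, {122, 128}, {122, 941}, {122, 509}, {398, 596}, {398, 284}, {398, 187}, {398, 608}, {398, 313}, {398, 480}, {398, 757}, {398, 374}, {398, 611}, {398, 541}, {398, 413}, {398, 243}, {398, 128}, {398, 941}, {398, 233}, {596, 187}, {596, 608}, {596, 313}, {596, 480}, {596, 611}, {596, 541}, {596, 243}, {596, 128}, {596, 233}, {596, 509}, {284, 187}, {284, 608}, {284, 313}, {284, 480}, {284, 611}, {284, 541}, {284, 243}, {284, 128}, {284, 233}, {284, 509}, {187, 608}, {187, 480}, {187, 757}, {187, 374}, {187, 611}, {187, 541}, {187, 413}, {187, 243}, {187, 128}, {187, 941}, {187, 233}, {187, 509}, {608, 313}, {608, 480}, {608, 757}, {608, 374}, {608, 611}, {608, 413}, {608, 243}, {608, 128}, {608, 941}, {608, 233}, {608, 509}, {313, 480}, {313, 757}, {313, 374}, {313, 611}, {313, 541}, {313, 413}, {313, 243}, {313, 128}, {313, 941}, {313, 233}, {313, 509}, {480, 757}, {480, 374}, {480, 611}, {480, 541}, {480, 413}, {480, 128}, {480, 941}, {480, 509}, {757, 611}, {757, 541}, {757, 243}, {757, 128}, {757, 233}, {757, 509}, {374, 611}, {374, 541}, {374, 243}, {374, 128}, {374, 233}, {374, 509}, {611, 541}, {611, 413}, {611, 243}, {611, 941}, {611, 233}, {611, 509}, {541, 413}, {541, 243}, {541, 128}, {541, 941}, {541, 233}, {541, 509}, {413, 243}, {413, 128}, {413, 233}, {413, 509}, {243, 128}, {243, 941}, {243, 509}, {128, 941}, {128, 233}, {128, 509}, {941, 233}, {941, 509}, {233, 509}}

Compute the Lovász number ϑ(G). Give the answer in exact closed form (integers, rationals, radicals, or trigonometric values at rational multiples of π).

6

N(509) = {122, 596, 284, 187, 608, 313, 480, 757, 374, 611, 541, 413, 243, 128, 941, 233}, |N(509)| = 16.
Vertex 413 has 13 neighbors: 962, 122, 398, 187, 608, 313, 480, 611, 541, 243, 128, 233, 509.
Vertex 243 has 15 neighbors: 962, 398, 596, 284, 187, 608, 313, 757, 374, 611, 541, 413, 128, 941, 509.
deg(757) = 13; N(757) = {962, 122, 398, 187, 608, 313, 480, 611, 541, 243, 128, 233, 509}.
K_{6,4,3,2,2,2} (perfect); ϑ(G) = α(G) = max{6,4,3,2,2,2} = 6.
≈ 6.000000 (to 6 d.p.).
6 ≤ 6 ≤ 6: collapsed.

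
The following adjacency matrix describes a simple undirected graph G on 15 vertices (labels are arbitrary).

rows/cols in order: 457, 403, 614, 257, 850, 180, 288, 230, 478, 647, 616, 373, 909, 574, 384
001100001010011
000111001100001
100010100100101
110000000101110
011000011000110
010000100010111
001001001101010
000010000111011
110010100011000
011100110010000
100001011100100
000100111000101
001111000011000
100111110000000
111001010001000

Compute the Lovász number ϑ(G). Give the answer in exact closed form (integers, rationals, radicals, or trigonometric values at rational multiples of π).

deg(616) = 6; N(616) = {457, 180, 230, 478, 647, 909}.
N(384) = {457, 403, 614, 180, 230, 373}, |N(384)| = 6.
Vertex 614 has 6 neighbors: 457, 850, 288, 647, 909, 384.
deg(403) = 6; N(403) = {257, 850, 180, 478, 647, 384}.
deg(v) = 6 for all v (|V|=15); Kneser K(6,2) on C(6,2)=15 vertices.
A has 3 distinct eigenvalues ≈ [6.0, 1.0, -3.0].
Lovász (edge-transitive): ϑ = −15·(-3)/((6)−(-3)) = 5.
ϑ(G) ≈ 5.000000000.

5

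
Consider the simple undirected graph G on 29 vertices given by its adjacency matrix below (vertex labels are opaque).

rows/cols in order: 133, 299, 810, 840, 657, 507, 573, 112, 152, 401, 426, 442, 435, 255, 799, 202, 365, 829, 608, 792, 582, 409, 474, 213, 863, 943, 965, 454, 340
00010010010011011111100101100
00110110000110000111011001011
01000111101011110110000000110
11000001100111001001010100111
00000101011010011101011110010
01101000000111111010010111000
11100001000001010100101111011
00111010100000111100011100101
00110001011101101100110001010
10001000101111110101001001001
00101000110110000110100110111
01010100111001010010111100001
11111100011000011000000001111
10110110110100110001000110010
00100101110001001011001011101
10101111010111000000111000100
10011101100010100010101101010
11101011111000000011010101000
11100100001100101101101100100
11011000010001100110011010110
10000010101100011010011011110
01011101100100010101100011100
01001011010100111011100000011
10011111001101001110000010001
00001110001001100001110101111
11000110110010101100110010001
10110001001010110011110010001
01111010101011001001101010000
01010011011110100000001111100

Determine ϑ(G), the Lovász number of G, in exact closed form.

Vertex 454 has 14 neighbors: 299, 810, 840, 657, 573, 152, 426, 435, 255, 365, 792, 582, 474, 863.
N(863) = {657, 507, 573, 426, 255, 799, 792, 582, 409, 213, 943, 965, 454, 340}, |N(863)| = 14.
Vertex 657 has 14 neighbors: 507, 112, 401, 426, 435, 202, 365, 829, 792, 409, 474, 213, 863, 454.
Vertex 299 has 14 neighbors: 810, 840, 507, 573, 442, 435, 829, 608, 792, 409, 474, 943, 454, 340.
Regular of degree 14 on 29 vertices: SR(29,14,6,7) — a Paley graph.
The 3 distinct eigenvalues: [14.0, 2.192582, -3.192582].
Lovász (edge-transitive): ϑ = −29·(-sqrt(29)/2 - 1/2)/((14)−(-sqrt(29)/2 - 1/2)) = sqrt(29).
Numerically 5.3852.

sqrt(29)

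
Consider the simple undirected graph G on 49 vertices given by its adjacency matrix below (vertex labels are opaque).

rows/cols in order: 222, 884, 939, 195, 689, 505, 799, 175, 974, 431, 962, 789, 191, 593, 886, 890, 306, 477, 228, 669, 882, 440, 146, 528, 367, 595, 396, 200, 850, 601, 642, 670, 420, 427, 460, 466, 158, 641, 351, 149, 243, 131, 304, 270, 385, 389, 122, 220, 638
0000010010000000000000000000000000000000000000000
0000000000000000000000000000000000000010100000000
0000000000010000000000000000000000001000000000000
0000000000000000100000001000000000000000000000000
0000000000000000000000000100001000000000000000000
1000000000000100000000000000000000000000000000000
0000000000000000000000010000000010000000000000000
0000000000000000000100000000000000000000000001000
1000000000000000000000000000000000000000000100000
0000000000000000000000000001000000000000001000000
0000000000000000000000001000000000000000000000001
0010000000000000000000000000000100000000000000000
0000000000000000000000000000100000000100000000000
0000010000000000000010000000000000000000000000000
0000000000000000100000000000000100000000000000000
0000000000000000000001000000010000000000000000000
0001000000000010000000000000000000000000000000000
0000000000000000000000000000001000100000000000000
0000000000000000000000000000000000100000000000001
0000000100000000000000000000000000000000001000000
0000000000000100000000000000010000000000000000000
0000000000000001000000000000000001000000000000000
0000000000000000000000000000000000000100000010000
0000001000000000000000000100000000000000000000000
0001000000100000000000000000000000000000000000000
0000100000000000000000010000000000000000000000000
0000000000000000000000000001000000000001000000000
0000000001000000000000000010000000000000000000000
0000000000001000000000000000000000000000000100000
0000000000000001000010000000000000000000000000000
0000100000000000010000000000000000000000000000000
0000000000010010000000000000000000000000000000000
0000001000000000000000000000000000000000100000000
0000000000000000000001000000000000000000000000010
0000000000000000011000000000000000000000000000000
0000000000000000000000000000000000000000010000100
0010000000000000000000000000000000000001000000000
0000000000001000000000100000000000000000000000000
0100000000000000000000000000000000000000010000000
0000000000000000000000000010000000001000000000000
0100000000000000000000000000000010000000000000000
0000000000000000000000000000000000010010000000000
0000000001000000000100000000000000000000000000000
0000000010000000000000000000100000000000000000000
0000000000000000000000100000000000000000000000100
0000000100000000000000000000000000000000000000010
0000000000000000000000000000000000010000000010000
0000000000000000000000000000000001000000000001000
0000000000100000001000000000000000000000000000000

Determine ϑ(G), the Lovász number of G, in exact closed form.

N(158) = {939, 149}, |N(158)| = 2.
deg(385) = 2; N(385) = {146, 122}.
Vertex 789 has 2 neighbors: 939, 670.
Vertex 460 has 2 neighbors: 477, 228.
2-regular, N=49; a single 49-cycle (edge-transitive).
The 25 distinct eigenvalues: [2.0, 1.9836, 1.9346, 1.8538, 1.7426, 1.6028, 1.4367, 1.247, 1.0368, 0.8096, 0.5691, 0.3192, 0.0641, -0.192, -0.445, -0.6907, -0.9251, -1.1442, -1.3446, -1.5229, -1.6762, -1.8019, -1.8981, -1.9631, -1.9959].
ϑ = −N·λ_min/(λ_max−λ_min) = −49·(-2*cos(pi/49))/(2−(-2*cos(pi/49))) = 49*cos(pi/49)/(cos(pi/49) + 1).
= 24.47480518… (decimal).
24 ≤ 49*cos(pi/49)/(cos(pi/49) + 1) ≤ 25: both strict.

49*cos(pi/49)/(cos(pi/49) + 1)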